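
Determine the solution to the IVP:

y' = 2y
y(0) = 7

General solution: y = Ce^(2x)
Applying IC y(0) = 7:
Particular solution: y = 7e^(2x)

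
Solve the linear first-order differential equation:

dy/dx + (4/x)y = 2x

Using integrating factor method:

General solution: y = (1/3)x^2 + Cx^(-4)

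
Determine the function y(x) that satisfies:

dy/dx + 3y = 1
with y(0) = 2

General solution: y = 1/3 + Ce^(-3x)
Applying y(0) = 2: C = 2 - 1/3 = 5/3
Particular solution: y = 1/3 + (5/3)e^(-3x)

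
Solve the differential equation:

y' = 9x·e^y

Separating variables and integrating:
-e^(-y) = 9x²/2 + C

General solution: y = -ln(C - 9x²/2)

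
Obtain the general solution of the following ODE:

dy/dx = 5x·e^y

Separating variables and integrating:
-e^(-y) = 5x²/2 + C

General solution: y = -ln(C - 5x²/2)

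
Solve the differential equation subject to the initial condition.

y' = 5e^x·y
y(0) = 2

General solution: y = Ce^(5e^x)
Applying IC y(0) = 2:
Particular solution: y = 2e^(5(e^x - 1))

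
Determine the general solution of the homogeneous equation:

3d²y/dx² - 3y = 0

Characteristic equation: 3r² - 3 = 0
Divide by 3: r² - 1 = 0
Roots: r = 1, -1 (distinct real)
General solution: y = C₁e^x + C₂e^(-x)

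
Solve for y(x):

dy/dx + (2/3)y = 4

Using integrating factor method:

General solution: y = 6 + Ce^(-2x/3)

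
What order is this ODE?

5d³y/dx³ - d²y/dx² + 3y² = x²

The order is 3 (highest derivative is of order 3).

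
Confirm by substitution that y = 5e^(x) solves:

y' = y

Verification:
y = 5e^(x)
y' = 5e^(x)
y = 5e^(x)
y' = y ✓

Yes, it is a solution.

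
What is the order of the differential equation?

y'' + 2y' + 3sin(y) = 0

The order is 2 (highest derivative is of order 2).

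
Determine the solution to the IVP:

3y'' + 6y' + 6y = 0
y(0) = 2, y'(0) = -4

General solution: y = e^(-x)(C₁cos(x) + C₂sin(x))
Complex roots r = -1 ± i
Applying ICs: C₁ = 2, C₂ = -2
Particular solution: y = e^(-x)(2cos(x) - 2sin(x))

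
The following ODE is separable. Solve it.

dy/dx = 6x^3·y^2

Separating variables and integrating:
-1/y = 3x^4/2 + C

General solution: y^-1 = (-3/2)x^4 + C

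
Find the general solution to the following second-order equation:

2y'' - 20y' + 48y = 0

Characteristic equation: 2r² - 20r + 48 = 0
Divide by 2: r² - 10r + 24 = 0
Roots: r = 4, 6 (distinct real)
General solution: y = C₁e^(4x) + C₂e^(6x)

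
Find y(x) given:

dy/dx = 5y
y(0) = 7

General solution: y = Ce^(5x)
Applying IC y(0) = 7:
Particular solution: y = 7e^(5x)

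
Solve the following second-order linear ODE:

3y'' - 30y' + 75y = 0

Characteristic equation: 3r² - 30r + 75 = 0
Divide by 3: r² - 10r + 25 = 0
Factored: (r - 5)² = 0
Repeated root: r = 5
General solution: y = (C₁ + C₂x)e^(5x)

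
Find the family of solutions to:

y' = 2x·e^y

Separating variables and integrating:
-e^(-y) = x² + C

General solution: y = -ln(C - x²)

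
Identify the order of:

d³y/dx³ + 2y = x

The order is 3 (highest derivative is of order 3).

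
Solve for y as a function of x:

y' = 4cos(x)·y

Separating variables and integrating:
ln|y| = 4sin(x) + C

General solution: y = Ce^(4sin(x))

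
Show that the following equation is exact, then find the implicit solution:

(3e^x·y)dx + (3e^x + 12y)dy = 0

Verify exactness: ∂M/∂y = ∂N/∂x ✓
Find F(x,y) such that ∂F/∂x = M, ∂F/∂y = N
Solution: 3e^x·y + 6y² = C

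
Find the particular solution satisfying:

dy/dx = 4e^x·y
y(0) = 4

General solution: y = Ce^(4e^x)
Applying IC y(0) = 4:
Particular solution: y = 4e^(4(e^x - 1))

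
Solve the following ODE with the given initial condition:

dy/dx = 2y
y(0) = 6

General solution: y = Ce^(2x)
Applying IC y(0) = 6:
Particular solution: y = 6e^(2x)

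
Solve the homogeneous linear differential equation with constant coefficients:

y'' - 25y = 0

Characteristic equation: r² - 25 = 0
Roots: r = 5, -5 (distinct real)
General solution: y = C₁e^(5x) + C₂e^(-5x)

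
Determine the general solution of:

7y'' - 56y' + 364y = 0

Characteristic equation: 7r² - 56r + 364 = 0
Divide by 7: r² - 8r + 52 = 0
Roots: r = 4 ± 6i (complex conjugates)
General solution: y = e^(4x)(C₁cos(6x) + C₂sin(6x))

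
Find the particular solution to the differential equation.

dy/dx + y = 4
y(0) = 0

General solution: y = 4 + Ce^(-x)
Applying y(0) = 0: C = 0 - 4 = -4
Particular solution: y = 4 - 4e^(-x)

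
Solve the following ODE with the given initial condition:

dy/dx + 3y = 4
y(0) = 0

General solution: y = 4/3 + Ce^(-3x)
Applying y(0) = 0: C = 0 - 4/3 = -4/3
Particular solution: y = 4/3 - (4/3)e^(-3x)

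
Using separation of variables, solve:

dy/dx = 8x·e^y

Separating variables and integrating:
-e^(-y) = 4x² + C

General solution: y = -ln(C - 4x²)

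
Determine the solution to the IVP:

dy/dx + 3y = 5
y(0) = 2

General solution: y = 5/3 + Ce^(-3x)
Applying y(0) = 2: C = 2 - 5/3 = 1/3
Particular solution: y = 5/3 + (1/3)e^(-3x)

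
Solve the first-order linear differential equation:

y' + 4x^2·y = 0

Using integrating factor method:

General solution: y = Ce^(-4x^3/3)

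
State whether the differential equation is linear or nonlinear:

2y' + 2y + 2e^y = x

Nonlinear (e^y is nonlinear in y)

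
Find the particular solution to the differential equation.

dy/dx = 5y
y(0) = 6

General solution: y = Ce^(5x)
Applying IC y(0) = 6:
Particular solution: y = 6e^(5x)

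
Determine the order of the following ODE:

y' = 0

The order is 1 (highest derivative is of order 1).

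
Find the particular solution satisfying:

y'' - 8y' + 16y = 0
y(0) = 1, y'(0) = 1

General solution: y = (C₁ + C₂x)e^(4x)
Repeated root r = 4
Applying ICs: C₁ = 1, C₂ = -3
Particular solution: y = (1 - 3x)e^(4x)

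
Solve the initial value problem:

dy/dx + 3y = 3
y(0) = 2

General solution: y = 1 + Ce^(-3x)
Applying y(0) = 2: C = 2 - 1 = 1
Particular solution: y = 1 + e^(-3x)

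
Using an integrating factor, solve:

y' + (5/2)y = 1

Using integrating factor method:

General solution: y = 2/5 + Ce^(-5x/2)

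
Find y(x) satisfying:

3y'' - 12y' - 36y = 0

Characteristic equation: 3r² - 12r - 36 = 0
Divide by 3: r² - 4r - 12 = 0
Roots: r = 6, -2 (distinct real)
General solution: y = C₁e^(6x) + C₂e^(-2x)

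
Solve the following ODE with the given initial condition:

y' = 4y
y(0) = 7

General solution: y = Ce^(4x)
Applying IC y(0) = 7:
Particular solution: y = 7e^(4x)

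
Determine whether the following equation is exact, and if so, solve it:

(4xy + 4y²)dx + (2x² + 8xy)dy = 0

Verify exactness: ∂M/∂y = ∂N/∂x ✓
Find F(x,y) such that ∂F/∂x = M, ∂F/∂y = N
Solution: 2x²y + 4xy² = C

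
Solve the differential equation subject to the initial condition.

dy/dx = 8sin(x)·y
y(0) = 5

General solution: y = Ce^(-8cos(x))
Applying IC y(0) = 5:
Particular solution: y = 5e^(8(1-cos(x)))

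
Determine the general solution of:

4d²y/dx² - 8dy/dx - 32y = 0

Characteristic equation: 4r² - 8r - 32 = 0
Divide by 4: r² - 2r - 8 = 0
Roots: r = 4, -2 (distinct real)
General solution: y = C₁e^(4x) + C₂e^(-2x)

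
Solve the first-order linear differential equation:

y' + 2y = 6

Using integrating factor method:

General solution: y = 3 + Ce^(-2x)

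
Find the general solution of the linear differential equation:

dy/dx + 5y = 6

Using integrating factor method:

General solution: y = 6/5 + Ce^(-5x)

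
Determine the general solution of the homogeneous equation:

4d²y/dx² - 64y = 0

Characteristic equation: 4r² - 64 = 0
Divide by 4: r² - 16 = 0
Roots: r = 4, -4 (distinct real)
General solution: y = C₁e^(4x) + C₂e^(-4x)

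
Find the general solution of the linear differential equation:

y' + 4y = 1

Using integrating factor method:

General solution: y = 1/4 + Ce^(-4x)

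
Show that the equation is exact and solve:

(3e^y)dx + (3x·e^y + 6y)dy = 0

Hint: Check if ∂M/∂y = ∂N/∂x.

Verify exactness: ∂M/∂y = ∂N/∂x ✓
Find F(x,y) such that ∂F/∂x = M, ∂F/∂y = N
Solution: 3x·e^y + 3y² = C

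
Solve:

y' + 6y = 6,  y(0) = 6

General solution: y = 1 + Ce^(-6x)
Applying y(0) = 6: C = 6 - 1 = 5
Particular solution: y = 1 + 5e^(-6x)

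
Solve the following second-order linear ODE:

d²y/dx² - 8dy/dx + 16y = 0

Characteristic equation: r² - 8r + 16 = 0
Factored: (r - 4)² = 0
Repeated root: r = 4
General solution: y = (C₁ + C₂x)e^(4x)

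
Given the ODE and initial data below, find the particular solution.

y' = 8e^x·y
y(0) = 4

General solution: y = Ce^(8e^x)
Applying IC y(0) = 4:
Particular solution: y = 4e^(8(e^x - 1))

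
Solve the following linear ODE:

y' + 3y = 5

Using integrating factor method:

General solution: y = 5/3 + Ce^(-3x)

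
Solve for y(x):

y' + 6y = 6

Using integrating factor method:

General solution: y = 1 + Ce^(-6x)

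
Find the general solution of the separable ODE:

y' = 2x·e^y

Separating variables and integrating:
-e^(-y) = x² + C

General solution: y = -ln(C - x²)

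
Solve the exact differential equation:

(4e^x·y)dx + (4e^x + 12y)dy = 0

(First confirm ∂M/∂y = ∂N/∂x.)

Verify exactness: ∂M/∂y = ∂N/∂x ✓
Find F(x,y) such that ∂F/∂x = M, ∂F/∂y = N
Solution: 4e^x·y + 6y² = C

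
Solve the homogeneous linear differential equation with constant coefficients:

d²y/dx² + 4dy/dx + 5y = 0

Characteristic equation: r² + 4r + 5 = 0
Roots: r = -2 ± i (complex conjugates)
General solution: y = e^(-2x)(C₁cos(x) + C₂sin(x))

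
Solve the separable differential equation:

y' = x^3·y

Separating variables and integrating:
ln|y| = x^4/4 + C

General solution: y = Ce^(x^4/4)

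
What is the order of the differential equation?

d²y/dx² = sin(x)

The order is 2 (highest derivative is of order 2).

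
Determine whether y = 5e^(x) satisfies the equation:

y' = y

Verification:
y = 5e^(x)
y' = 5e^(x)
y = 5e^(x)
y' = y ✓

Yes, it is a solution.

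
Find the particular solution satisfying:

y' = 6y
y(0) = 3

General solution: y = Ce^(6x)
Applying IC y(0) = 3:
Particular solution: y = 3e^(6x)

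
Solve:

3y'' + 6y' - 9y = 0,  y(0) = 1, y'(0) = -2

General solution: y = C₁e^x + C₂e^(-3x)
Applying ICs: C₁ = 1/4, C₂ = 3/4
Particular solution: y = (1/4)e^x + (3/4)e^(-3x)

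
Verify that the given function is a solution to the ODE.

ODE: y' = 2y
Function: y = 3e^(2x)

Verification:
y = 3e^(2x)
y' = 6e^(2x)
2y = 6e^(2x)
y' = 2y ✓

Yes, it is a solution.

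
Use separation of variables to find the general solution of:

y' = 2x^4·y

Separating variables and integrating:
ln|y| = 2x^5/5 + C

General solution: y = Ce^(2x^5/5)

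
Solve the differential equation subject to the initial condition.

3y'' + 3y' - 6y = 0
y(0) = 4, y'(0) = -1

General solution: y = C₁e^x + C₂e^(-2x)
Applying ICs: C₁ = 7/3, C₂ = 5/3
Particular solution: y = (7/3)e^x + (5/3)e^(-2x)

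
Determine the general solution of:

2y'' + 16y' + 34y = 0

Characteristic equation: 2r² + 16r + 34 = 0
Divide by 2: r² + 8r + 17 = 0
Roots: r = -4 ± i (complex conjugates)
General solution: y = e^(-4x)(C₁cos(x) + C₂sin(x))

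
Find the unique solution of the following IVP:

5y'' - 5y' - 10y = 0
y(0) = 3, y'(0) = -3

General solution: y = C₁e^(2x) + C₂e^(-x)
Applying ICs: C₁ = 0, C₂ = 3
Particular solution: y = 3e^(-x)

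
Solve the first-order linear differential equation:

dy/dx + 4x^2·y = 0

Using integrating factor method:

General solution: y = Ce^(-4x^3/3)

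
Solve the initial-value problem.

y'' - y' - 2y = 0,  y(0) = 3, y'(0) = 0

General solution: y = C₁e^(2x) + C₂e^(-x)
Applying ICs: C₁ = 1, C₂ = 2
Particular solution: y = e^(2x) + 2e^(-x)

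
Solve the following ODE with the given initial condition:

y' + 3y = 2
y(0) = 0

General solution: y = 2/3 + Ce^(-3x)
Applying y(0) = 0: C = 0 - 2/3 = -2/3
Particular solution: y = 2/3 - (2/3)e^(-3x)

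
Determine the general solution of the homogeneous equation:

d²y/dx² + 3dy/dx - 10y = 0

Characteristic equation: r² + 3r - 10 = 0
Roots: r = 2, -5 (distinct real)
General solution: y = C₁e^(2x) + C₂e^(-5x)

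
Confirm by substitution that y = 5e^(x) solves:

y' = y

Verification:
y = 5e^(x)
y' = 5e^(x)
y = 5e^(x)
y' = y ✓

Yes, it is a solution.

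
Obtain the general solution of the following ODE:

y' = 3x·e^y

Separating variables and integrating:
-e^(-y) = 3x²/2 + C

General solution: y = -ln(C - 3x²/2)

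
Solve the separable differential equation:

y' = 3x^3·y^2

Separating variables and integrating:
-1/y = 3x^4/4 + C

General solution: y^-1 = (-3/4)x^4 + C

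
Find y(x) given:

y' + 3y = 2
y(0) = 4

General solution: y = 2/3 + Ce^(-3x)
Applying y(0) = 4: C = 4 - 2/3 = 10/3
Particular solution: y = 2/3 + (10/3)e^(-3x)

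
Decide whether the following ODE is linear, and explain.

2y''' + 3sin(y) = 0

Nonlinear (sin(y) is nonlinear in y)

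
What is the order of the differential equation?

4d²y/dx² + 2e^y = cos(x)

The order is 2 (highest derivative is of order 2).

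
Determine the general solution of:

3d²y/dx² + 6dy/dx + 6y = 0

Characteristic equation: 3r² + 6r + 6 = 0
Divide by 3: r² + 2r + 2 = 0
Roots: r = -1 ± i (complex conjugates)
General solution: y = e^(-x)(C₁cos(x) + C₂sin(x))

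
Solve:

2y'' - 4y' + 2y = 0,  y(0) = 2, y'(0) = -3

General solution: y = (C₁ + C₂x)e^x
Repeated root r = 1
Applying ICs: C₁ = 2, C₂ = -5
Particular solution: y = (2 - 5x)e^x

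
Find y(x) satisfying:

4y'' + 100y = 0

Characteristic equation: 4r² + 100 = 0
Divide by 4: r² + 25 = 0
Roots: r = ±5i (complex conjugates)
General solution: y = C₁cos(5x) + C₂sin(5x)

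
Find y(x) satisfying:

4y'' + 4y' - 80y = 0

Characteristic equation: 4r² + 4r - 80 = 0
Divide by 4: r² + r - 20 = 0
Roots: r = 4, -5 (distinct real)
General solution: y = C₁e^(4x) + C₂e^(-5x)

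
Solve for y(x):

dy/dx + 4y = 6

Using integrating factor method:

General solution: y = 3/2 + Ce^(-4x)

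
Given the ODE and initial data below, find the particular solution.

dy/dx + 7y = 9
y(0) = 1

General solution: y = 9/7 + Ce^(-7x)
Applying y(0) = 1: C = 1 - 9/7 = -2/7
Particular solution: y = 9/7 - (2/7)e^(-7x)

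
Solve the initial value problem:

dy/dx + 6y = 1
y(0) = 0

General solution: y = 1/6 + Ce^(-6x)
Applying y(0) = 0: C = 0 - 1/6 = -1/6
Particular solution: y = 1/6 - (1/6)e^(-6x)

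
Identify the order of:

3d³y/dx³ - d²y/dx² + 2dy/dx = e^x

The order is 3 (highest derivative is of order 3).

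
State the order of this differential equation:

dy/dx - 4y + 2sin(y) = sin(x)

The order is 1 (highest derivative is of order 1).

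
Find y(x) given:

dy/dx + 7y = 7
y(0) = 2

General solution: y = 1 + Ce^(-7x)
Applying y(0) = 2: C = 2 - 1 = 1
Particular solution: y = 1 + e^(-7x)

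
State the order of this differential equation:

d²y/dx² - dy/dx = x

The order is 2 (highest derivative is of order 2).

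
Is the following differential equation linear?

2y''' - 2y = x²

Yes. Linear (y and its derivatives appear to the first power only, no products of y terms)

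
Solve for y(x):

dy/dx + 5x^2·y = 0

Using integrating factor method:

General solution: y = Ce^(-5x^3/3)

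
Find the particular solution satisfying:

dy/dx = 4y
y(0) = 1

General solution: y = Ce^(4x)
Applying IC y(0) = 1:
Particular solution: y = e^(4x)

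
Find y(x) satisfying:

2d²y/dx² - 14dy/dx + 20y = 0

Characteristic equation: 2r² - 14r + 20 = 0
Divide by 2: r² - 7r + 10 = 0
Roots: r = 5, 2 (distinct real)
General solution: y = C₁e^(5x) + C₂e^(2x)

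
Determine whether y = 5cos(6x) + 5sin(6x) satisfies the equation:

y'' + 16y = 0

Verification:
y'' = -180cos(6x) - 180sin(6x)
y'' + 16y ≠ 0 (frequency mismatch: got 36 instead of 16)

No, it is not a solution.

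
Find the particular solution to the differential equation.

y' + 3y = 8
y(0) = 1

General solution: y = 8/3 + Ce^(-3x)
Applying y(0) = 1: C = 1 - 8/3 = -5/3
Particular solution: y = 8/3 - (5/3)e^(-3x)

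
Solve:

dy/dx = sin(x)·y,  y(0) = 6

General solution: y = Ce^(-cos(x))
Applying IC y(0) = 6:
Particular solution: y = 6e^(1-cos(x))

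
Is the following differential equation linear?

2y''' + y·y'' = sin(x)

No. Nonlinear (y·y'' term)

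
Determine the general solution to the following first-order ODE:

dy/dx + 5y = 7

Using integrating factor method:

General solution: y = 7/5 + Ce^(-5x)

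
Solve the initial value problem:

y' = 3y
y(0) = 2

General solution: y = Ce^(3x)
Applying IC y(0) = 2:
Particular solution: y = 2e^(3x)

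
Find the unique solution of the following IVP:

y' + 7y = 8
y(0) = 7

General solution: y = 8/7 + Ce^(-7x)
Applying y(0) = 7: C = 7 - 8/7 = 41/7
Particular solution: y = 8/7 + (41/7)e^(-7x)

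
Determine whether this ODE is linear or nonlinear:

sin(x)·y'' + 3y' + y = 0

Linear (y and its derivatives appear to the first power only, no products of y terms)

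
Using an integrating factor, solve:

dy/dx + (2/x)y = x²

Using integrating factor method:

General solution: y = (1/5)x^3 + Cx^(-2)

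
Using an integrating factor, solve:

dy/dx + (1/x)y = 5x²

Using integrating factor method:

General solution: y = (5/4)x^3 + C/x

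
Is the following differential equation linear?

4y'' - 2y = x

Yes. Linear (y and its derivatives appear to the first power only, no products of y terms)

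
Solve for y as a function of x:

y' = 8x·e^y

Separating variables and integrating:
-e^(-y) = 4x² + C

General solution: y = -ln(C - 4x²)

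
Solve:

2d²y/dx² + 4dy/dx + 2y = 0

Characteristic equation: 2r² + 4r + 2 = 0
Divide by 2: r² + 2r + 1 = 0
Factored: (r + 1)² = 0
Repeated root: r = -1
General solution: y = (C₁ + C₂x)e^(-x)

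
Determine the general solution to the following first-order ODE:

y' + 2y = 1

Using integrating factor method:

General solution: y = 1/2 + Ce^(-2x)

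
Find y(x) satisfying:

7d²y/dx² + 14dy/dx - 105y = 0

Characteristic equation: 7r² + 14r - 105 = 0
Divide by 7: r² + 2r - 15 = 0
Roots: r = 3, -5 (distinct real)
General solution: y = C₁e^(3x) + C₂e^(-5x)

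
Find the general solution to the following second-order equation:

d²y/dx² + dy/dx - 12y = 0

Characteristic equation: r² + r - 12 = 0
Roots: r = 3, -4 (distinct real)
General solution: y = C₁e^(3x) + C₂e^(-4x)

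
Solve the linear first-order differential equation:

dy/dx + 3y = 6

Using integrating factor method:

General solution: y = 2 + Ce^(-3x)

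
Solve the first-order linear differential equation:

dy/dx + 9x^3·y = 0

Using integrating factor method:

General solution: y = Ce^(-9x^4/4)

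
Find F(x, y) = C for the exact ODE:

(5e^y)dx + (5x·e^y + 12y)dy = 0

Verify exactness: ∂M/∂y = ∂N/∂x ✓
Find F(x,y) such that ∂F/∂x = M, ∂F/∂y = N
Solution: 5x·e^y + 6y² = C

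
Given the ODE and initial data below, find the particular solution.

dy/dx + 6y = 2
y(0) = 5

General solution: y = 1/3 + Ce^(-6x)
Applying y(0) = 5: C = 5 - 1/3 = 14/3
Particular solution: y = 1/3 + (14/3)e^(-6x)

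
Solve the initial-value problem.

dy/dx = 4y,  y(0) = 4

General solution: y = Ce^(4x)
Applying IC y(0) = 4:
Particular solution: y = 4e^(4x)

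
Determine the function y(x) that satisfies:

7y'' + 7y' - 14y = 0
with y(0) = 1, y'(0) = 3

General solution: y = C₁e^x + C₂e^(-2x)
Applying ICs: C₁ = 5/3, C₂ = -2/3
Particular solution: y = (5/3)e^x - (2/3)e^(-2x)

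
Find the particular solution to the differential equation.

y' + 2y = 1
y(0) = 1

General solution: y = 1/2 + Ce^(-2x)
Applying y(0) = 1: C = 1 - 1/2 = 1/2
Particular solution: y = 1/2 + (1/2)e^(-2x)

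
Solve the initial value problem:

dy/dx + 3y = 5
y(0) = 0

General solution: y = 5/3 + Ce^(-3x)
Applying y(0) = 0: C = 0 - 5/3 = -5/3
Particular solution: y = 5/3 - (5/3)e^(-3x)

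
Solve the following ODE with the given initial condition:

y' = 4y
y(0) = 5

General solution: y = Ce^(4x)
Applying IC y(0) = 5:
Particular solution: y = 5e^(4x)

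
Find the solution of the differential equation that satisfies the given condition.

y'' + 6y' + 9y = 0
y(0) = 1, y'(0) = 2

General solution: y = (C₁ + C₂x)e^(-3x)
Repeated root r = -3
Applying ICs: C₁ = 1, C₂ = 5
Particular solution: y = (1 + 5x)e^(-3x)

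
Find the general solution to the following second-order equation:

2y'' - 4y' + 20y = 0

Characteristic equation: 2r² - 4r + 20 = 0
Divide by 2: r² - 2r + 10 = 0
Roots: r = 1 ± 3i (complex conjugates)
General solution: y = e^x(C₁cos(3x) + C₂sin(3x))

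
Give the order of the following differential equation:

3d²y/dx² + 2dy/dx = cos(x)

The order is 2 (highest derivative is of order 2).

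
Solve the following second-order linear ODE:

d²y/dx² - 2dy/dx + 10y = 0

Characteristic equation: r² - 2r + 10 = 0
Roots: r = 1 ± 3i (complex conjugates)
General solution: y = e^x(C₁cos(3x) + C₂sin(3x))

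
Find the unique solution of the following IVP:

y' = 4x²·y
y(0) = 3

General solution: y = Ce^(4x³/3)
Applying IC y(0) = 3:
Particular solution: y = 3e^(4x³/3)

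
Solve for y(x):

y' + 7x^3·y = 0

Using integrating factor method:

General solution: y = Ce^(-7x^4/4)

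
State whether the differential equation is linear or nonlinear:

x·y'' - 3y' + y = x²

Linear (y and its derivatives appear to the first power only, no products of y terms)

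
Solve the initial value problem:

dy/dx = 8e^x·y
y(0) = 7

General solution: y = Ce^(8e^x)
Applying IC y(0) = 7:
Particular solution: y = 7e^(8(e^x - 1))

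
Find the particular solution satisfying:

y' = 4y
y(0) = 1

General solution: y = Ce^(4x)
Applying IC y(0) = 1:
Particular solution: y = e^(4x)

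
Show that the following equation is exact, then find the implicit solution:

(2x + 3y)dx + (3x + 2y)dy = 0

Verify exactness: ∂M/∂y = ∂N/∂x ✓
Find F(x,y) such that ∂F/∂x = M, ∂F/∂y = N
Solution: x² + 3xy + y² = C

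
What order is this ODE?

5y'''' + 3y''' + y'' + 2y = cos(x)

The order is 4 (highest derivative is of order 4).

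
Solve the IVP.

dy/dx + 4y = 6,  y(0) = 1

General solution: y = 3/2 + Ce^(-4x)
Applying y(0) = 1: C = 1 - 3/2 = -1/2
Particular solution: y = 3/2 - (1/2)e^(-4x)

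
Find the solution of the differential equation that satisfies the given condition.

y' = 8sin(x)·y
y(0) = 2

General solution: y = Ce^(-8cos(x))
Applying IC y(0) = 2:
Particular solution: y = 2e^(8(1-cos(x)))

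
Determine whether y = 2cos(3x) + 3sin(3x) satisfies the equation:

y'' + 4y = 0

Verification:
y'' = -18cos(3x) - 27sin(3x)
y'' + 4y ≠ 0 (frequency mismatch: got 9 instead of 4)

No, it is not a solution.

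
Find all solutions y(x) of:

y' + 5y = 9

Using integrating factor method:

General solution: y = 9/5 + Ce^(-5x)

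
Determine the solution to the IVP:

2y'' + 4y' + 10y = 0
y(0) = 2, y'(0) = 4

General solution: y = e^(-x)(C₁cos(2x) + C₂sin(2x))
Complex roots r = -1 ± 2i
Applying ICs: C₁ = 2, C₂ = 3
Particular solution: y = e^(-x)(2cos(2x) + 3sin(2x))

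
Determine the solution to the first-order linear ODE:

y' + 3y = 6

Using integrating factor method:

General solution: y = 2 + Ce^(-3x)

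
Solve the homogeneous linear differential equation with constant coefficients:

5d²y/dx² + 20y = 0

Characteristic equation: 5r² + 20 = 0
Divide by 5: r² + 4 = 0
Roots: r = ±2i (complex conjugates)
General solution: y = C₁cos(2x) + C₂sin(2x)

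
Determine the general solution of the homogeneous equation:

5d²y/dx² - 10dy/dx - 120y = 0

Characteristic equation: 5r² - 10r - 120 = 0
Divide by 5: r² - 2r - 24 = 0
Roots: r = 6, -4 (distinct real)
General solution: y = C₁e^(6x) + C₂e^(-4x)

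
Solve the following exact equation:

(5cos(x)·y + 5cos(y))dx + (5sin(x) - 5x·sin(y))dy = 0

Verify exactness: ∂M/∂y = ∂N/∂x ✓
Find F(x,y) such that ∂F/∂x = M, ∂F/∂y = N
Solution: 5sin(x)·y + 5x·cos(y) = C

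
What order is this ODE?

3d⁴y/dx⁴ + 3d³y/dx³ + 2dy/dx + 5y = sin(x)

The order is 4 (highest derivative is of order 4).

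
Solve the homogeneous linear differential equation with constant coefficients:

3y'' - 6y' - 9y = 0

Characteristic equation: 3r² - 6r - 9 = 0
Divide by 3: r² - 2r - 3 = 0
Roots: r = 3, -1 (distinct real)
General solution: y = C₁e^(3x) + C₂e^(-x)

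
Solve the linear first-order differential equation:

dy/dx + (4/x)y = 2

Using integrating factor method:

General solution: y = (2/5)x + Cx^(-4)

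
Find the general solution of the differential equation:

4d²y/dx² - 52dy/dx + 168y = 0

Characteristic equation: 4r² - 52r + 168 = 0
Divide by 4: r² - 13r + 42 = 0
Roots: r = 6, 7 (distinct real)
General solution: y = C₁e^(6x) + C₂e^(7x)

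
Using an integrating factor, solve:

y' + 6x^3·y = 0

Using integrating factor method:

General solution: y = Ce^(-3x^4/2)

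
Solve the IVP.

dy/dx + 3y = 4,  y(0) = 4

General solution: y = 4/3 + Ce^(-3x)
Applying y(0) = 4: C = 4 - 4/3 = 8/3
Particular solution: y = 4/3 + (8/3)e^(-3x)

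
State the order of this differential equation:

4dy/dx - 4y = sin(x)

The order is 1 (highest derivative is of order 1).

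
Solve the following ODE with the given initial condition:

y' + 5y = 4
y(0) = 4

General solution: y = 4/5 + Ce^(-5x)
Applying y(0) = 4: C = 4 - 4/5 = 16/5
Particular solution: y = 4/5 + (16/5)e^(-5x)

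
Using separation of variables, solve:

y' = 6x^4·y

Separating variables and integrating:
ln|y| = 6x^5/5 + C

General solution: y = Ce^(6x^5/5)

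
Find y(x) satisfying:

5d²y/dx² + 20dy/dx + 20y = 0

Characteristic equation: 5r² + 20r + 20 = 0
Divide by 5: r² + 4r + 4 = 0
Factored: (r + 2)² = 0
Repeated root: r = -2
General solution: y = (C₁ + C₂x)e^(-2x)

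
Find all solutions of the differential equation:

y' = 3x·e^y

Separating variables and integrating:
-e^(-y) = 3x²/2 + C

General solution: y = -ln(C - 3x²/2)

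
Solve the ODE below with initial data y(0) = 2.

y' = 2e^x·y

General solution: y = Ce^(2e^x)
Applying IC y(0) = 2:
Particular solution: y = 2e^(2(e^x - 1))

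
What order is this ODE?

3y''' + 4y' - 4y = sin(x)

The order is 3 (highest derivative is of order 3).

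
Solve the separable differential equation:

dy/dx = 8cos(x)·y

Separating variables and integrating:
ln|y| = 8sin(x) + C

General solution: y = Ce^(8sin(x))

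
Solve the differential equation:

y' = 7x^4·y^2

Separating variables and integrating:
-1/y = 7x^5/5 + C

General solution: y^-1 = (-7/5)x^5 + C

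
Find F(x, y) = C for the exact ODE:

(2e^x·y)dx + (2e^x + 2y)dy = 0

Verify exactness: ∂M/∂y = ∂N/∂x ✓
Find F(x,y) such that ∂F/∂x = M, ∂F/∂y = N
Solution: 2e^x·y + y² = C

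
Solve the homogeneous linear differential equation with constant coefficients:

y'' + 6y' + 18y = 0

Characteristic equation: r² + 6r + 18 = 0
Roots: r = -3 ± 3i (complex conjugates)
General solution: y = e^(-3x)(C₁cos(3x) + C₂sin(3x))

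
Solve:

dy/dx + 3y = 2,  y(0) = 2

General solution: y = 2/3 + Ce^(-3x)
Applying y(0) = 2: C = 2 - 2/3 = 4/3
Particular solution: y = 2/3 + (4/3)e^(-3x)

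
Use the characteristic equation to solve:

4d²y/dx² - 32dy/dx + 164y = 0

Characteristic equation: 4r² - 32r + 164 = 0
Divide by 4: r² - 8r + 41 = 0
Roots: r = 4 ± 5i (complex conjugates)
General solution: y = e^(4x)(C₁cos(5x) + C₂sin(5x))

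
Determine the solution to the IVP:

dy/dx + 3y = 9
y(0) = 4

General solution: y = 3 + Ce^(-3x)
Applying y(0) = 4: C = 4 - 3 = 1
Particular solution: y = 3 + e^(-3x)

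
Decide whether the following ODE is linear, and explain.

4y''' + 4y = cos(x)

Linear (y and its derivatives appear to the first power only, no products of y terms)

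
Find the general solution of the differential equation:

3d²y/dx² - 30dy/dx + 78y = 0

Characteristic equation: 3r² - 30r + 78 = 0
Divide by 3: r² - 10r + 26 = 0
Roots: r = 5 ± i (complex conjugates)
General solution: y = e^(5x)(C₁cos(x) + C₂sin(x))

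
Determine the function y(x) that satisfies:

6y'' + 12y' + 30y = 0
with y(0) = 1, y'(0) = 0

General solution: y = e^(-x)(C₁cos(2x) + C₂sin(2x))
Complex roots r = -1 ± 2i
Applying ICs: C₁ = 1, C₂ = 1/2
Particular solution: y = e^(-x)(cos(2x) + (1/2)sin(2x))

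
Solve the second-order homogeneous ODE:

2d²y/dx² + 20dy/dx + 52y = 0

Characteristic equation: 2r² + 20r + 52 = 0
Divide by 2: r² + 10r + 26 = 0
Roots: r = -5 ± i (complex conjugates)
General solution: y = e^(-5x)(C₁cos(x) + C₂sin(x))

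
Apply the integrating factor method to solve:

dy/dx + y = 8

Using integrating factor method:

General solution: y = 8 + Ce^(-x)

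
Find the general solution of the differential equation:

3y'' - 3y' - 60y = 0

Characteristic equation: 3r² - 3r - 60 = 0
Divide by 3: r² - r - 20 = 0
Roots: r = 5, -4 (distinct real)
General solution: y = C₁e^(5x) + C₂e^(-4x)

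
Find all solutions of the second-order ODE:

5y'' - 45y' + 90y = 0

Characteristic equation: 5r² - 45r + 90 = 0
Divide by 5: r² - 9r + 18 = 0
Roots: r = 3, 6 (distinct real)
General solution: y = C₁e^(3x) + C₂e^(6x)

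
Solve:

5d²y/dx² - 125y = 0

Characteristic equation: 5r² - 125 = 0
Divide by 5: r² - 25 = 0
Roots: r = 5, -5 (distinct real)
General solution: y = C₁e^(5x) + C₂e^(-5x)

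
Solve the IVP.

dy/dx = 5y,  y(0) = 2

General solution: y = Ce^(5x)
Applying IC y(0) = 2:
Particular solution: y = 2e^(5x)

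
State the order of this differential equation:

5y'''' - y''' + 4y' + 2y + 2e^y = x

The order is 4 (highest derivative is of order 4).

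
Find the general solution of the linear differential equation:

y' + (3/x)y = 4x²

Using integrating factor method:

General solution: y = (2/3)x^3 + Cx^(-3)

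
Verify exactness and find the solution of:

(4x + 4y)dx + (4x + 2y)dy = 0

Verify exactness: ∂M/∂y = ∂N/∂x ✓
Find F(x,y) such that ∂F/∂x = M, ∂F/∂y = N
Solution: 2x² + 4xy + y² = C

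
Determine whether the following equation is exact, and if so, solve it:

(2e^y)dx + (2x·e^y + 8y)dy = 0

Verify exactness: ∂M/∂y = ∂N/∂x ✓
Find F(x,y) such that ∂F/∂x = M, ∂F/∂y = N
Solution: 2x·e^y + 4y² = C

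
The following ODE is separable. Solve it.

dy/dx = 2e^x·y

Separating variables and integrating:
ln|y| = 2e^x + C

General solution: y = Ce^(2e^x)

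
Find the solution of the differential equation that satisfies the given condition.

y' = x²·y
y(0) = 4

General solution: y = Ce^(x³/3)
Applying IC y(0) = 4:
Particular solution: y = 4e^(x³/3)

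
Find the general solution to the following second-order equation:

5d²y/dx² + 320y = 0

Characteristic equation: 5r² + 320 = 0
Divide by 5: r² + 64 = 0
Roots: r = ±8i (complex conjugates)
General solution: y = C₁cos(8x) + C₂sin(8x)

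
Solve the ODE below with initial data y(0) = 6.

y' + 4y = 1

General solution: y = 1/4 + Ce^(-4x)
Applying y(0) = 6: C = 6 - 1/4 = 23/4
Particular solution: y = 1/4 + (23/4)e^(-4x)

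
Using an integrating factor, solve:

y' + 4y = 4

Using integrating factor method:

General solution: y = 1 + Ce^(-4x)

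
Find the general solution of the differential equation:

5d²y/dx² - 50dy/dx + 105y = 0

Characteristic equation: 5r² - 50r + 105 = 0
Divide by 5: r² - 10r + 21 = 0
Roots: r = 7, 3 (distinct real)
General solution: y = C₁e^(7x) + C₂e^(3x)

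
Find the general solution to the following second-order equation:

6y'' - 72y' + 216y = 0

Characteristic equation: 6r² - 72r + 216 = 0
Divide by 6: r² - 12r + 36 = 0
Factored: (r - 6)² = 0
Repeated root: r = 6
General solution: y = (C₁ + C₂x)e^(6x)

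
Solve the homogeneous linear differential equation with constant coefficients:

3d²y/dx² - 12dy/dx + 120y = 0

Characteristic equation: 3r² - 12r + 120 = 0
Divide by 3: r² - 4r + 40 = 0
Roots: r = 2 ± 6i (complex conjugates)
General solution: y = e^(2x)(C₁cos(6x) + C₂sin(6x))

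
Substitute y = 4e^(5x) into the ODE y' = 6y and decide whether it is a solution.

Verification:
y = 4e^(5x)
y' = 20e^(5x)
But 6y = 24e^(5x)
y' ≠ 6y — the derivative does not match

No, it is not a solution.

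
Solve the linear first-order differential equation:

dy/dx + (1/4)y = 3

Using integrating factor method:

General solution: y = 12 + Ce^(-x/4)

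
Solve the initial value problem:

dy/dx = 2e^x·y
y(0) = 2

General solution: y = Ce^(2e^x)
Applying IC y(0) = 2:
Particular solution: y = 2e^(2(e^x - 1))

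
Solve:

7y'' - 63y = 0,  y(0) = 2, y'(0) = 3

General solution: y = C₁e^(3x) + C₂e^(-3x)
Applying ICs: C₁ = 3/2, C₂ = 1/2
Particular solution: y = (3/2)e^(3x) + (1/2)e^(-3x)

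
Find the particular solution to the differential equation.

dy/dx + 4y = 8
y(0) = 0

General solution: y = 2 + Ce^(-4x)
Applying y(0) = 0: C = 0 - 2 = -2
Particular solution: y = 2 - 2e^(-4x)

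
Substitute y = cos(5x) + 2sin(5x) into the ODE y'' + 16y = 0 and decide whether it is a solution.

Verification:
y'' = -25cos(5x) - 50sin(5x)
y'' + 16y ≠ 0 (frequency mismatch: got 25 instead of 16)

No, it is not a solution.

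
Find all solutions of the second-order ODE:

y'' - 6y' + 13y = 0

Characteristic equation: r² - 6r + 13 = 0
Roots: r = 3 ± 2i (complex conjugates)
General solution: y = e^(3x)(C₁cos(2x) + C₂sin(2x))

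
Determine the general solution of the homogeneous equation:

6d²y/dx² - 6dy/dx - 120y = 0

Characteristic equation: 6r² - 6r - 120 = 0
Divide by 6: r² - r - 20 = 0
Roots: r = 5, -4 (distinct real)
General solution: y = C₁e^(5x) + C₂e^(-4x)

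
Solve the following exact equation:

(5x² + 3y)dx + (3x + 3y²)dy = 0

Verify exactness: ∂M/∂y = ∂N/∂x ✓
Find F(x,y) such that ∂F/∂x = M, ∂F/∂y = N
Solution: 5x³/3 + 3xy + y³ = C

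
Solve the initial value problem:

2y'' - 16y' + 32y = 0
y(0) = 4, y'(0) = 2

General solution: y = (C₁ + C₂x)e^(4x)
Repeated root r = 4
Applying ICs: C₁ = 4, C₂ = -14
Particular solution: y = (4 - 14x)e^(4x)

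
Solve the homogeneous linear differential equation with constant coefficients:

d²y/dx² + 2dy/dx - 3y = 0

Characteristic equation: r² + 2r - 3 = 0
Roots: r = 1, -3 (distinct real)
General solution: y = C₁e^x + C₂e^(-3x)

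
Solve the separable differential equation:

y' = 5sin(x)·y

Separating variables and integrating:
ln|y| = -5cos(x) + C

General solution: y = Ce^(-5cos(x))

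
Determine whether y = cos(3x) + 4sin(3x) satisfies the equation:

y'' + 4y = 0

Verification:
y'' = -9cos(3x) - 36sin(3x)
y'' + 4y ≠ 0 (frequency mismatch: got 9 instead of 4)

No, it is not a solution.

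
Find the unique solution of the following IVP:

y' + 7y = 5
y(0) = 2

General solution: y = 5/7 + Ce^(-7x)
Applying y(0) = 2: C = 2 - 5/7 = 9/7
Particular solution: y = 5/7 + (9/7)e^(-7x)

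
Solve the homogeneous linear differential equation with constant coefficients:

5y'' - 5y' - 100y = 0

Characteristic equation: 5r² - 5r - 100 = 0
Divide by 5: r² - r - 20 = 0
Roots: r = 5, -4 (distinct real)
General solution: y = C₁e^(5x) + C₂e^(-4x)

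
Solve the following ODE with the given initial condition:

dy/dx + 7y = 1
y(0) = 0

General solution: y = 1/7 + Ce^(-7x)
Applying y(0) = 0: C = 0 - 1/7 = -1/7
Particular solution: y = 1/7 - (1/7)e^(-7x)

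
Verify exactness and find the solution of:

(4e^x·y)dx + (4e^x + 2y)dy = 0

Verify exactness: ∂M/∂y = ∂N/∂x ✓
Find F(x,y) such that ∂F/∂x = M, ∂F/∂y = N
Solution: 4e^x·y + y² = C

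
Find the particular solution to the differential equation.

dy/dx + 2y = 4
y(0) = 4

General solution: y = 2 + Ce^(-2x)
Applying y(0) = 4: C = 4 - 2 = 2
Particular solution: y = 2 + 2e^(-2x)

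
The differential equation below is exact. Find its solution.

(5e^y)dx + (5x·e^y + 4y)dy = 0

Verify exactness: ∂M/∂y = ∂N/∂x ✓
Find F(x,y) such that ∂F/∂x = M, ∂F/∂y = N
Solution: 5x·e^y + 2y² = C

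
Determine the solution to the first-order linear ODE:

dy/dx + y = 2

Using integrating factor method:

General solution: y = 2 + Ce^(-x)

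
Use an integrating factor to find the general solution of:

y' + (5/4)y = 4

Using integrating factor method:

General solution: y = 16/5 + Ce^(-5x/4)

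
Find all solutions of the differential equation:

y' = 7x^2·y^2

Separating variables and integrating:
-1/y = 7x^3/3 + C

General solution: y^-1 = (-7/3)x^3 + C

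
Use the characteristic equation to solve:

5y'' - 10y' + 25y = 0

Characteristic equation: 5r² - 10r + 25 = 0
Divide by 5: r² - 2r + 5 = 0
Roots: r = 1 ± 2i (complex conjugates)
General solution: y = e^x(C₁cos(2x) + C₂sin(2x))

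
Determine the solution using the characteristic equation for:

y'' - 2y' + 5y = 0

Characteristic equation: r² - 2r + 5 = 0
Roots: r = 1 ± 2i (complex conjugates)
General solution: y = e^x(C₁cos(2x) + C₂sin(2x))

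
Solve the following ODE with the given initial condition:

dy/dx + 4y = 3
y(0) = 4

General solution: y = 3/4 + Ce^(-4x)
Applying y(0) = 4: C = 4 - 3/4 = 13/4
Particular solution: y = 3/4 + (13/4)e^(-4x)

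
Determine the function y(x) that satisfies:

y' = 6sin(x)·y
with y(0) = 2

General solution: y = Ce^(-6cos(x))
Applying IC y(0) = 2:
Particular solution: y = 2e^(6(1-cos(x)))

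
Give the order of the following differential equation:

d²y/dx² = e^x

The order is 2 (highest derivative is of order 2).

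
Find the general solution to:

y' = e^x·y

Separating variables and integrating:
ln|y| = e^x + C

General solution: y = Ce^(e^x)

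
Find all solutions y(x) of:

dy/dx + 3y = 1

Using integrating factor method:

General solution: y = 1/3 + Ce^(-3x)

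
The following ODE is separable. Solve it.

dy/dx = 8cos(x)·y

Separating variables and integrating:
ln|y| = 8sin(x) + C

General solution: y = Ce^(8sin(x))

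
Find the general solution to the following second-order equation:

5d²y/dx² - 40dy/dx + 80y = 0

Characteristic equation: 5r² - 40r + 80 = 0
Divide by 5: r² - 8r + 16 = 0
Factored: (r - 4)² = 0
Repeated root: r = 4
General solution: y = (C₁ + C₂x)e^(4x)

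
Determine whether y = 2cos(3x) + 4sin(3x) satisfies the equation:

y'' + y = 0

Verification:
y'' = -18cos(3x) - 36sin(3x)
y'' + y ≠ 0 (frequency mismatch: got 9 instead of 1)

No, it is not a solution.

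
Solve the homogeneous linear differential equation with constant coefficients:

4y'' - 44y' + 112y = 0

Characteristic equation: 4r² - 44r + 112 = 0
Divide by 4: r² - 11r + 28 = 0
Roots: r = 4, 7 (distinct real)
General solution: y = C₁e^(4x) + C₂e^(7x)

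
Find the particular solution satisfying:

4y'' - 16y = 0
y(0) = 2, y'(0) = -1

General solution: y = C₁e^(2x) + C₂e^(-2x)
Applying ICs: C₁ = 3/4, C₂ = 5/4
Particular solution: y = (3/4)e^(2x) + (5/4)e^(-2x)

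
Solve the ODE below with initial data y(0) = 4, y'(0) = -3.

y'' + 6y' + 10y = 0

General solution: y = e^(-3x)(C₁cos(x) + C₂sin(x))
Complex roots r = -3 ± i
Applying ICs: C₁ = 4, C₂ = 9
Particular solution: y = e^(-3x)(4cos(x) + 9sin(x))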